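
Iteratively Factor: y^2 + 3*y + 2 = (y + 1)*(y + 2)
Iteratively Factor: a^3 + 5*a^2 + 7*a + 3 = (a + 1)*(a^2 + 4*a + 3) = (a + 1)^2*(a + 3)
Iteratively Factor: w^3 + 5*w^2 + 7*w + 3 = (w + 3)*(w^2 + 2*w + 1) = (w + 1)*(w + 3)*(w + 1)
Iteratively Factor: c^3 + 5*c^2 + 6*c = (c + 2)*(c^2 + 3*c) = (c + 2)*(c + 3)*(c)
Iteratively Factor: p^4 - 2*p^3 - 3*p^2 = (p)*(p^3 - 2*p^2 - 3*p) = p*(p - 3)*(p^2 + p) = p^2*(p - 3)*(p + 1)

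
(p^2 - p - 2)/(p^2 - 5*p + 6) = (p + 1)/(p - 3)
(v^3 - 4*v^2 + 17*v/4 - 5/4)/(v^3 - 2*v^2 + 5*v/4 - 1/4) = (2*v - 5)/(2*v - 1)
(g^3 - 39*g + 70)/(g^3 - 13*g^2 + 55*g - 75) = (g^2 + 5*g - 14)/(g^2 - 8*g + 15)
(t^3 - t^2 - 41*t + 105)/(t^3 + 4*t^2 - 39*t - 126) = (t^2 - 8*t + 15)/(t^2 - 3*t - 18)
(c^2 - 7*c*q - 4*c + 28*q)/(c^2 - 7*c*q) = (c - 4)/c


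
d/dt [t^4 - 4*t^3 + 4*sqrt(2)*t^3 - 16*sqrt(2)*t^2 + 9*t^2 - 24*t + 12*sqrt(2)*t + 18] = 4*t^3 - 12*t^2 + 12*sqrt(2)*t^2 - 32*sqrt(2)*t + 18*t - 24 + 12*sqrt(2)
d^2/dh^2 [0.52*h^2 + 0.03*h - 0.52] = 1.04000000000000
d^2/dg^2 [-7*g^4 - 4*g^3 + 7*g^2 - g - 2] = -84*g^2 - 24*g + 14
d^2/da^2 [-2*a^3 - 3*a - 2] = -12*a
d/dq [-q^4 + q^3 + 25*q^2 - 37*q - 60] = -4*q^3 + 3*q^2 + 50*q - 37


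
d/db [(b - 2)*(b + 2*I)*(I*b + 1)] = 3*I*b^2 + b*(-2 - 4*I) + 2 + 2*I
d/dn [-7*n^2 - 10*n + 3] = -14*n - 10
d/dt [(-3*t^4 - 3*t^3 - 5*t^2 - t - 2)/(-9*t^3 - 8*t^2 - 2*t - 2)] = (27*t^6 + 48*t^5 - 3*t^4 + 18*t^3 - 34*t^2 - 12*t - 2)/(81*t^6 + 144*t^5 + 100*t^4 + 68*t^3 + 36*t^2 + 8*t + 4)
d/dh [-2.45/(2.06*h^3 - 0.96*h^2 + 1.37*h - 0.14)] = (15.141*h^2 - 4.704*h + 3.3565)/(2.06*h^3 - 0.96*h^2 + 1.37*h - 0.14)^2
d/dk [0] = 0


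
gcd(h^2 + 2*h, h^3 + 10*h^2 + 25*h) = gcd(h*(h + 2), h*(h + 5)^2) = h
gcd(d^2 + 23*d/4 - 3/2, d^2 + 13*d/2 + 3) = d + 6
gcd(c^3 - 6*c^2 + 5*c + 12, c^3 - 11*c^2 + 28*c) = c - 4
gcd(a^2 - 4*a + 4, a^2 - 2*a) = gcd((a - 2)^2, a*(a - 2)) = a - 2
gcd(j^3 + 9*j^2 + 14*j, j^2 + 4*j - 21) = j + 7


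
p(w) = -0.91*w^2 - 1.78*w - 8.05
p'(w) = -1.82*w - 1.78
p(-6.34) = -33.34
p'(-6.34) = 9.76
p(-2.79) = -10.17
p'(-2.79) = 3.30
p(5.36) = -43.73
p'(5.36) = -11.54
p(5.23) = -42.25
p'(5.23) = -11.30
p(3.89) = -28.74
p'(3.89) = -8.86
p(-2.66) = -9.75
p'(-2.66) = 3.06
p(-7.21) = -42.52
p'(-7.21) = 11.34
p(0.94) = -10.53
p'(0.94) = -3.49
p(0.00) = -8.05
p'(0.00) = -1.78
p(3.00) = -21.58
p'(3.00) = -7.24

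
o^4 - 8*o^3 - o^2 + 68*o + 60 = (o - 6)*(o - 5)*(o + 1)*(o + 2)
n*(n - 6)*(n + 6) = n^3 - 36*n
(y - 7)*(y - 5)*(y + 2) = y^3 - 10*y^2 + 11*y + 70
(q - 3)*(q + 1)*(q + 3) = q^3 + q^2 - 9*q - 9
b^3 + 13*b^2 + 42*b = b*(b + 6)*(b + 7)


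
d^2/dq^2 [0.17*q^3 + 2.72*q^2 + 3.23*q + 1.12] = 1.02*q + 5.44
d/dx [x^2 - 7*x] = 2*x - 7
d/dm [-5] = 0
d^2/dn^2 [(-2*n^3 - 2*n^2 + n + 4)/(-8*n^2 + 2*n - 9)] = 4*(-84*n^3 - 654*n^2 + 447*n + 208)/(512*n^6 - 384*n^5 + 1824*n^4 - 872*n^3 + 2052*n^2 - 486*n + 729)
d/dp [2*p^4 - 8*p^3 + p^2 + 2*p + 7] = 8*p^3 - 24*p^2 + 2*p + 2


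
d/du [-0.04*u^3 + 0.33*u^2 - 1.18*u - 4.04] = -0.12*u^2 + 0.66*u - 1.18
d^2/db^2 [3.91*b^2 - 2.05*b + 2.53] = 7.82000000000000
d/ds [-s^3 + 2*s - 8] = 2 - 3*s^2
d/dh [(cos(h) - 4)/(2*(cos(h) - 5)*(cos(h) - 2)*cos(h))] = (115*cos(h) - 19*cos(2*h) + cos(3*h) - 99)*sin(h)/(4*(cos(h) - 5)^2*(cos(h) - 2)^2*cos(h)^2)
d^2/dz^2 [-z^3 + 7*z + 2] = -6*z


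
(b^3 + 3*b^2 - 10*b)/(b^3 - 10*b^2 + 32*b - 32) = b*(b + 5)/(b^2 - 8*b + 16)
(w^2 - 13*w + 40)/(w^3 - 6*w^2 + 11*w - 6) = (w^2 - 13*w + 40)/(w^3 - 6*w^2 + 11*w - 6)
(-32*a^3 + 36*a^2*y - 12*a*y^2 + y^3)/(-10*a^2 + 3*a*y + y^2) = (16*a^2 - 10*a*y + y^2)/(5*a + y)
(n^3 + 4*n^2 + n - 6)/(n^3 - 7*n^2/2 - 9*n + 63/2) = 2*(n^2 + n - 2)/(2*n^2 - 13*n + 21)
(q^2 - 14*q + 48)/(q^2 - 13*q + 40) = (q - 6)/(q - 5)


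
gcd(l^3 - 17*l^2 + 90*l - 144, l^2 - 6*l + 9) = l - 3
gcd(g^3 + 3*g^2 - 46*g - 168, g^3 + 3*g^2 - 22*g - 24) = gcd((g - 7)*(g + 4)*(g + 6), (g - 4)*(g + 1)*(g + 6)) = g + 6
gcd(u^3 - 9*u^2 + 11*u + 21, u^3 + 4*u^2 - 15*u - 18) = u^2 - 2*u - 3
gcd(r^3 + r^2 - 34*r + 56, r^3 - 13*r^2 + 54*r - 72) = r - 4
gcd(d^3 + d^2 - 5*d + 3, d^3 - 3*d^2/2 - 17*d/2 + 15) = d + 3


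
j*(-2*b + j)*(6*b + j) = -12*b^2*j + 4*b*j^2 + j^3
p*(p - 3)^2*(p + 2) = p^4 - 4*p^3 - 3*p^2 + 18*p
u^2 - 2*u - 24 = (u - 6)*(u + 4)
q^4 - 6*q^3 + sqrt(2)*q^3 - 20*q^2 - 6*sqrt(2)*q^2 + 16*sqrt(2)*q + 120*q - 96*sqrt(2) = (q - 6)*(q - 2*sqrt(2))*(q - sqrt(2))*(q + 4*sqrt(2))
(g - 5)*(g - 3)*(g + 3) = g^3 - 5*g^2 - 9*g + 45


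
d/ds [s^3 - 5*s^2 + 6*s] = 3*s^2 - 10*s + 6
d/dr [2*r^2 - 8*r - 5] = 4*r - 8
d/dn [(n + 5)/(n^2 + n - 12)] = (n^2 + n - (n + 5)*(2*n + 1) - 12)/(n^2 + n - 12)^2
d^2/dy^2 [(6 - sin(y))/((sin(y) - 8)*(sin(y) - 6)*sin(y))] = 2*(2*sin(y) - 12 + 29/sin(y) + 24/sin(y)^2 - 64/sin(y)^3)/(sin(y) - 8)^3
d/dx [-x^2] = -2*x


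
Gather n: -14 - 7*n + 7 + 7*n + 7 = 0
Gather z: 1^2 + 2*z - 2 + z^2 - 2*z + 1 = z^2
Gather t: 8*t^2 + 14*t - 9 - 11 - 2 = 8*t^2 + 14*t - 22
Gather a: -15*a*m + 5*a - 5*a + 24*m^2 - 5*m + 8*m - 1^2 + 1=-15*a*m + 24*m^2 + 3*m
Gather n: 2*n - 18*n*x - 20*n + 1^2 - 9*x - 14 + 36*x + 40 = n*(-18*x - 18) + 27*x + 27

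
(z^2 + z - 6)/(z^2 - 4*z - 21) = (z - 2)/(z - 7)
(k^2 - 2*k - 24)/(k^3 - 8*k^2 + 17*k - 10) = (k^2 - 2*k - 24)/(k^3 - 8*k^2 + 17*k - 10)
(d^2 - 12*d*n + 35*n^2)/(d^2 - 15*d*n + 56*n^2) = (d - 5*n)/(d - 8*n)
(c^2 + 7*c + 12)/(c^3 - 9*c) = (c + 4)/(c*(c - 3))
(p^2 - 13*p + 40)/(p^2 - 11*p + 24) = (p - 5)/(p - 3)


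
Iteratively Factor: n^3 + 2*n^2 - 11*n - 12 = (n + 1)*(n^2 + n - 12) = (n - 3)*(n + 1)*(n + 4)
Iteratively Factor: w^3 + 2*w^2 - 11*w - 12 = (w + 1)*(w^2 + w - 12) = (w - 3)*(w + 1)*(w + 4)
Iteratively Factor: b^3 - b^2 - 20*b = (b + 4)*(b^2 - 5*b) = b*(b + 4)*(b - 5)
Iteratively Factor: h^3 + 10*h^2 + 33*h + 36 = (h + 3)*(h^2 + 7*h + 12) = (h + 3)*(h + 4)*(h + 3)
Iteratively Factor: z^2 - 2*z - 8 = (z + 2)*(z - 4)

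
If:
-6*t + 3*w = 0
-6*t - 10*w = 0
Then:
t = 0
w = 0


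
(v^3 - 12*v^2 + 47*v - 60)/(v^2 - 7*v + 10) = (v^2 - 7*v + 12)/(v - 2)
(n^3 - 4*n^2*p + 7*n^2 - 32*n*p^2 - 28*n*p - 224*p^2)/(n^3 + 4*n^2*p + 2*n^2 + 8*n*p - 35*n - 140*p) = (n - 8*p)/(n - 5)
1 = 1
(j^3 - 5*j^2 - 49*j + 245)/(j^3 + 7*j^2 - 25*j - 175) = (j - 7)/(j + 5)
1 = 1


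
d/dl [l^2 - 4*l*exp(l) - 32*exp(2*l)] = -4*l*exp(l) + 2*l - 64*exp(2*l) - 4*exp(l)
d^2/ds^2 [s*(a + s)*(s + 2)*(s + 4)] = 6*a*s + 12*a + 12*s^2 + 36*s + 16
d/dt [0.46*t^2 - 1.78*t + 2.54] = 0.92*t - 1.78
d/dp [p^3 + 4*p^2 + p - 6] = 3*p^2 + 8*p + 1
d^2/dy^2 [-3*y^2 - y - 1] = -6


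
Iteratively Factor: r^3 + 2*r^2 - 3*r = (r)*(r^2 + 2*r - 3) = r*(r + 3)*(r - 1)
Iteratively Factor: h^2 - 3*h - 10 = (h + 2)*(h - 5)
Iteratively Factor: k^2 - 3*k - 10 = (k + 2)*(k - 5)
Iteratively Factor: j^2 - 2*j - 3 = (j - 3)*(j + 1)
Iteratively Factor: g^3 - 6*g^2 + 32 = (g + 2)*(g^2 - 8*g + 16) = (g - 4)*(g + 2)*(g - 4)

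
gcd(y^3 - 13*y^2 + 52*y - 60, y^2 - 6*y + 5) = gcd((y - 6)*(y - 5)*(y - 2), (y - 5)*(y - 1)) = y - 5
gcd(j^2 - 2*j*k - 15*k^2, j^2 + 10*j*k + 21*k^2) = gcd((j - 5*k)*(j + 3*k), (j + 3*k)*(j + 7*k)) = j + 3*k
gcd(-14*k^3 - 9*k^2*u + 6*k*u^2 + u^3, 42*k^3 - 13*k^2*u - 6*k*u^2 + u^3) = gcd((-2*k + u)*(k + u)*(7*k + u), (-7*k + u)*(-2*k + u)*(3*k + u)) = -2*k + u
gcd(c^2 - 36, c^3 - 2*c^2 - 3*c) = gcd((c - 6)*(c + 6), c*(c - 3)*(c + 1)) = 1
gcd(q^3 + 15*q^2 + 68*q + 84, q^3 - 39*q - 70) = q + 2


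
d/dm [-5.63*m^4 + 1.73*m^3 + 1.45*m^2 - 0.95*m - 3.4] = -22.52*m^3 + 5.19*m^2 + 2.9*m - 0.95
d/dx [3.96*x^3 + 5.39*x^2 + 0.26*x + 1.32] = 11.88*x^2 + 10.78*x + 0.26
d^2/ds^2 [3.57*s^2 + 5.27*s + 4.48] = 7.14000000000000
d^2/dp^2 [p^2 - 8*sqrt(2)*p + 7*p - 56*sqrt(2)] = 2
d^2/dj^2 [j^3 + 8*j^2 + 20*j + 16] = 6*j + 16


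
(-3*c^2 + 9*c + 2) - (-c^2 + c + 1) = -2*c^2 + 8*c + 1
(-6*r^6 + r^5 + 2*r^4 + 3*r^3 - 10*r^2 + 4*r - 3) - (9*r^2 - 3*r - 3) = -6*r^6 + r^5 + 2*r^4 + 3*r^3 - 19*r^2 + 7*r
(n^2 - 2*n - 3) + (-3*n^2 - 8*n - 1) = -2*n^2 - 10*n - 4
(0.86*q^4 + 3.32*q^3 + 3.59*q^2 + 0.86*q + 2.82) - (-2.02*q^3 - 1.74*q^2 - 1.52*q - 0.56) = 0.86*q^4 + 5.34*q^3 + 5.33*q^2 + 2.38*q + 3.38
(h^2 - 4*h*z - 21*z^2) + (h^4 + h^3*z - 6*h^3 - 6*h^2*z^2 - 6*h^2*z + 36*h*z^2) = h^4 + h^3*z - 6*h^3 - 6*h^2*z^2 - 6*h^2*z + h^2 + 36*h*z^2 - 4*h*z - 21*z^2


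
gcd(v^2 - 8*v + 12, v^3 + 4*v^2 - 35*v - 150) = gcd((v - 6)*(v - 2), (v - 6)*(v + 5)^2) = v - 6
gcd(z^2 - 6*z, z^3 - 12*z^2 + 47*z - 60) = 1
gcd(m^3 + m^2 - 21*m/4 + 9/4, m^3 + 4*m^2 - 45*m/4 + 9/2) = m^2 - 2*m + 3/4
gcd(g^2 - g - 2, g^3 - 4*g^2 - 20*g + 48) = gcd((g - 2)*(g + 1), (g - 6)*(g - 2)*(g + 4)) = g - 2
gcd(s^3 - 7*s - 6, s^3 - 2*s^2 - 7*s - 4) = s + 1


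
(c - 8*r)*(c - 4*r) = c^2 - 12*c*r + 32*r^2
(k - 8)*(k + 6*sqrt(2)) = k^2 - 8*k + 6*sqrt(2)*k - 48*sqrt(2)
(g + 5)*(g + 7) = g^2 + 12*g + 35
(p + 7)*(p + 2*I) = p^2 + 7*p + 2*I*p + 14*I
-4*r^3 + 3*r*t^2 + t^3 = (-r + t)*(2*r + t)^2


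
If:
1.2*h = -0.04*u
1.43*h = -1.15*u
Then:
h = 0.00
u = 0.00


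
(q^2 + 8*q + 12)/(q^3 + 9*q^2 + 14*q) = (q + 6)/(q*(q + 7))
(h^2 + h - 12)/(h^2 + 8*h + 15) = (h^2 + h - 12)/(h^2 + 8*h + 15)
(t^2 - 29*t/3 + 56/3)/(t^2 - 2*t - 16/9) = 3*(t - 7)/(3*t + 2)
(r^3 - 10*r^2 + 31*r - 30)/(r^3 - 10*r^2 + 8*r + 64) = (r^3 - 10*r^2 + 31*r - 30)/(r^3 - 10*r^2 + 8*r + 64)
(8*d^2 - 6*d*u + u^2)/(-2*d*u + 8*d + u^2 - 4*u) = (-4*d + u)/(u - 4)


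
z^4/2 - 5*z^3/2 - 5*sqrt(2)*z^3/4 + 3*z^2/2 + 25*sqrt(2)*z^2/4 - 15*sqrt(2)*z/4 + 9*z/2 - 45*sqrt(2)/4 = (z/2 + 1/2)*(z - 3)^2*(z - 5*sqrt(2)/2)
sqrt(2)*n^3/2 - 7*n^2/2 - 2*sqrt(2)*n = n*(n - 4*sqrt(2))*(sqrt(2)*n/2 + 1/2)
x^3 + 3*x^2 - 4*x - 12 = (x - 2)*(x + 2)*(x + 3)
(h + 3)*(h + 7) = h^2 + 10*h + 21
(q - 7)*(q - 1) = q^2 - 8*q + 7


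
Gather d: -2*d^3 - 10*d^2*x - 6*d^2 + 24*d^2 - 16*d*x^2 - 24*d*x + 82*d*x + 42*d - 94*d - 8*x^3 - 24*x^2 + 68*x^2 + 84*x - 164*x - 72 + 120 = -2*d^3 + d^2*(18 - 10*x) + d*(-16*x^2 + 58*x - 52) - 8*x^3 + 44*x^2 - 80*x + 48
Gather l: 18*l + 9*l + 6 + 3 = 27*l + 9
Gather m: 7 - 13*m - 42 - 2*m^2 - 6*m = -2*m^2 - 19*m - 35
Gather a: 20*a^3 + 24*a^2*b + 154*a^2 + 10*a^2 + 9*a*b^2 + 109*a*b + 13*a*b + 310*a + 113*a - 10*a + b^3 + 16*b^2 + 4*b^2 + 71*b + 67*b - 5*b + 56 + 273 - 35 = 20*a^3 + a^2*(24*b + 164) + a*(9*b^2 + 122*b + 413) + b^3 + 20*b^2 + 133*b + 294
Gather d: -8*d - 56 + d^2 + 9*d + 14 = d^2 + d - 42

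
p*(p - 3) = p^2 - 3*p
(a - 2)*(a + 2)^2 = a^3 + 2*a^2 - 4*a - 8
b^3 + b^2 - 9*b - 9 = (b - 3)*(b + 1)*(b + 3)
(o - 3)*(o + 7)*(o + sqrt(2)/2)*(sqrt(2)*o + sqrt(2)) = sqrt(2)*o^4 + o^3 + 5*sqrt(2)*o^3 - 17*sqrt(2)*o^2 + 5*o^2 - 21*sqrt(2)*o - 17*o - 21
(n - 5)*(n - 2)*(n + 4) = n^3 - 3*n^2 - 18*n + 40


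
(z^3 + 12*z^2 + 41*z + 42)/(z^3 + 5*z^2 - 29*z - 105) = (z + 2)/(z - 5)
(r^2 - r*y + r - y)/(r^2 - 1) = (r - y)/(r - 1)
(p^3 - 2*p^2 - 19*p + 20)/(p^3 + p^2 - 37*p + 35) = (p + 4)/(p + 7)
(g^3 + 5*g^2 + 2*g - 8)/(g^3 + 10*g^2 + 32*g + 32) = (g - 1)/(g + 4)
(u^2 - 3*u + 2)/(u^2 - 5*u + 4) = (u - 2)/(u - 4)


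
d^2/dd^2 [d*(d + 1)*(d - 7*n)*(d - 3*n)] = 12*d^2 - 60*d*n + 6*d + 42*n^2 - 20*n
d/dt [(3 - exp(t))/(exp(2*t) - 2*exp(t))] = (exp(2*t) - 6*exp(t) + 6)*exp(-t)/(exp(2*t) - 4*exp(t) + 4)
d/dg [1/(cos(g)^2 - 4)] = 2*sin(g)*cos(g)/(cos(g)^2 - 4)^2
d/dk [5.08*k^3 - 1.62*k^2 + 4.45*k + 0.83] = 15.24*k^2 - 3.24*k + 4.45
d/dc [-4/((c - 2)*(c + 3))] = 4*(2*c + 1)/((c - 2)^2*(c + 3)^2)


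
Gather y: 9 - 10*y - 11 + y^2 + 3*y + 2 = y^2 - 7*y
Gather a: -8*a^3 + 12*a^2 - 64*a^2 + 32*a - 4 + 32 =-8*a^3 - 52*a^2 + 32*a + 28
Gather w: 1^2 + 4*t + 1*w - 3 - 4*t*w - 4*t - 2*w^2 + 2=-2*w^2 + w*(1 - 4*t)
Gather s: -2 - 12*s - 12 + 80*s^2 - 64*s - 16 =80*s^2 - 76*s - 30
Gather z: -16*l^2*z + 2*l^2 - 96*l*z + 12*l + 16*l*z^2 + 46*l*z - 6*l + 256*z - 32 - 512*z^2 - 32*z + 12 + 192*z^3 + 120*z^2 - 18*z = 2*l^2 + 6*l + 192*z^3 + z^2*(16*l - 392) + z*(-16*l^2 - 50*l + 206) - 20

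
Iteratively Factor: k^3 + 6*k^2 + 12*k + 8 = (k + 2)*(k^2 + 4*k + 4) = (k + 2)^2*(k + 2)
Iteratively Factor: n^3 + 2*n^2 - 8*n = (n)*(n^2 + 2*n - 8) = n*(n + 4)*(n - 2)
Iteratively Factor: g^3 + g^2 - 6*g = (g - 2)*(g^2 + 3*g) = (g - 2)*(g + 3)*(g)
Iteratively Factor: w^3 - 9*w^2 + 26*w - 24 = (w - 4)*(w^2 - 5*w + 6) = (w - 4)*(w - 3)*(w - 2)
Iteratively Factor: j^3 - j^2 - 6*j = (j)*(j^2 - j - 6) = j*(j - 3)*(j + 2)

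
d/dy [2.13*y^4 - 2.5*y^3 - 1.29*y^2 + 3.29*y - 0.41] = 8.52*y^3 - 7.5*y^2 - 2.58*y + 3.29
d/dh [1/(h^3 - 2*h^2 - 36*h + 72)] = (-3*h^2 + 4*h + 36)/(h^3 - 2*h^2 - 36*h + 72)^2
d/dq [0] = 0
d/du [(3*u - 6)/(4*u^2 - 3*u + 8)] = 6*(-2*u^2 + 8*u + 1)/(16*u^4 - 24*u^3 + 73*u^2 - 48*u + 64)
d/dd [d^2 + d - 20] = 2*d + 1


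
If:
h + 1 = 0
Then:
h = -1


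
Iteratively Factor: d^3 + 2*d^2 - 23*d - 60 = (d + 3)*(d^2 - d - 20) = (d + 3)*(d + 4)*(d - 5)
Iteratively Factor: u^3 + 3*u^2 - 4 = (u - 1)*(u^2 + 4*u + 4) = (u - 1)*(u + 2)*(u + 2)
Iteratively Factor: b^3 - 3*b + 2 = (b - 1)*(b^2 + b - 2) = (b - 1)*(b + 2)*(b - 1)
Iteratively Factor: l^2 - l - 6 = (l - 3)*(l + 2)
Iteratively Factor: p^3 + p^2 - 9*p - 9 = (p + 1)*(p^2 - 9) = (p + 1)*(p + 3)*(p - 3)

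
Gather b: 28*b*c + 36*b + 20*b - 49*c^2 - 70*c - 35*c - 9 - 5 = b*(28*c + 56) - 49*c^2 - 105*c - 14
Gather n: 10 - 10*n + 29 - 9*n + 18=57 - 19*n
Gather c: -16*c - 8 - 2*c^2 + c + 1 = -2*c^2 - 15*c - 7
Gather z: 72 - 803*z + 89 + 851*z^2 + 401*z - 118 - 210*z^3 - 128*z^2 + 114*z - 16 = -210*z^3 + 723*z^2 - 288*z + 27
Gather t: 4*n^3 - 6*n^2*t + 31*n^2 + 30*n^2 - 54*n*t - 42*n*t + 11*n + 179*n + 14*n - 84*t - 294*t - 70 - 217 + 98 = 4*n^3 + 61*n^2 + 204*n + t*(-6*n^2 - 96*n - 378) - 189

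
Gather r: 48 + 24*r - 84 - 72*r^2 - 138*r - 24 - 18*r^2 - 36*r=-90*r^2 - 150*r - 60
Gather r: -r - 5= -r - 5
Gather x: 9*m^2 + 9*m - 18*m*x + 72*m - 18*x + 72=9*m^2 + 81*m + x*(-18*m - 18) + 72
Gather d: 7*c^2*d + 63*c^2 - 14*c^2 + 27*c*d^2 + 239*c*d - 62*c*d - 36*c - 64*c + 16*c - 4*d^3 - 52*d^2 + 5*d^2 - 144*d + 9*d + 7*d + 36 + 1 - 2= 49*c^2 - 84*c - 4*d^3 + d^2*(27*c - 47) + d*(7*c^2 + 177*c - 128) + 35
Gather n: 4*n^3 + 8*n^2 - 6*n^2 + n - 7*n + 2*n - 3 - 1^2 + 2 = 4*n^3 + 2*n^2 - 4*n - 2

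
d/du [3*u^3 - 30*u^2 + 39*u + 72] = 9*u^2 - 60*u + 39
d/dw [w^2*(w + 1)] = w*(3*w + 2)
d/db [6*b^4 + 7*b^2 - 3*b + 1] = 24*b^3 + 14*b - 3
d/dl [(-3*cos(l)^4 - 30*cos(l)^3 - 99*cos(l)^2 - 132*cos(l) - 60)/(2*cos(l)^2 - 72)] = 3*(cos(l)^5 + 5*cos(l)^4 - 72*cos(l)^3 - 562*cos(l)^2 - 1208*cos(l) - 792)*sin(l)/((cos(l) - 6)^2*(cos(l) + 6)^2)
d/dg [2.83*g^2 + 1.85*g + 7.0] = 5.66*g + 1.85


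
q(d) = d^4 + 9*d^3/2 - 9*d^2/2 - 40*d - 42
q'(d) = 4*d^3 + 27*d^2/2 - 9*d - 40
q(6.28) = 2199.24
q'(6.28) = 1426.59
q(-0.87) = -13.00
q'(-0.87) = -24.59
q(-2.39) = -0.91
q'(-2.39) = 4.02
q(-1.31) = -4.49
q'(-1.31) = -14.04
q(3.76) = 183.06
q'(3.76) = 329.65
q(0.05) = -44.01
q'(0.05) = -40.42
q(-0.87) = -13.00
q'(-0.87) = -24.59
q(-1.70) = -0.76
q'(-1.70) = -5.34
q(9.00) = 9075.00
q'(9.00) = 3888.50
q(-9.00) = 3234.00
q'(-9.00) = -1781.50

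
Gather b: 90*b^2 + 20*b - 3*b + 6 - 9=90*b^2 + 17*b - 3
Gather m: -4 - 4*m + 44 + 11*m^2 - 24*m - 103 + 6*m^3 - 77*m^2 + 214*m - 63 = 6*m^3 - 66*m^2 + 186*m - 126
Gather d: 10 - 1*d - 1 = 9 - d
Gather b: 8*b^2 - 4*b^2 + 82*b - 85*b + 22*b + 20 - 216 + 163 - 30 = 4*b^2 + 19*b - 63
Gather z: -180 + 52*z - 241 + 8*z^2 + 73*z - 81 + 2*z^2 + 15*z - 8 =10*z^2 + 140*z - 510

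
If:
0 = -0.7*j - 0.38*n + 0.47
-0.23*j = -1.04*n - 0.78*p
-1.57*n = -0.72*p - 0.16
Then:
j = 0.61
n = 0.11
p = 0.03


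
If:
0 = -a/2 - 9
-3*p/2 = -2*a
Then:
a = -18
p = -24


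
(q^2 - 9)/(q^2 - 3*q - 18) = (q - 3)/(q - 6)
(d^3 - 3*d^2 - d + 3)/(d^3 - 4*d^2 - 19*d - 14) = (d^2 - 4*d + 3)/(d^2 - 5*d - 14)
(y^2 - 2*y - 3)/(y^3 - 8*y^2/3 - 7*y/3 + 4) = 3*(y + 1)/(3*y^2 + y - 4)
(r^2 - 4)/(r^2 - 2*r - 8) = (r - 2)/(r - 4)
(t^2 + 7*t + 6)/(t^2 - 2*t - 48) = (t + 1)/(t - 8)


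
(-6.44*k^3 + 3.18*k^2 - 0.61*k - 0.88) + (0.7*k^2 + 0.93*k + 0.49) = -6.44*k^3 + 3.88*k^2 + 0.32*k - 0.39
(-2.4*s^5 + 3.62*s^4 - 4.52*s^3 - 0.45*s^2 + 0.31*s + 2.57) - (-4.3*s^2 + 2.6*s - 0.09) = -2.4*s^5 + 3.62*s^4 - 4.52*s^3 + 3.85*s^2 - 2.29*s + 2.66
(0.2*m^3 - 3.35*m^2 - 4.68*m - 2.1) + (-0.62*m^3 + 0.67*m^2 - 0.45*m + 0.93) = -0.42*m^3 - 2.68*m^2 - 5.13*m - 1.17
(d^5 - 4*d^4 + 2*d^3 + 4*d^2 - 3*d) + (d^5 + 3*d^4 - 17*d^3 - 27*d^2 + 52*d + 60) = 2*d^5 - d^4 - 15*d^3 - 23*d^2 + 49*d + 60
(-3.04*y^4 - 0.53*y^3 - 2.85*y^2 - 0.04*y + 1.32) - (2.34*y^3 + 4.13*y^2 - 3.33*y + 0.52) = -3.04*y^4 - 2.87*y^3 - 6.98*y^2 + 3.29*y + 0.8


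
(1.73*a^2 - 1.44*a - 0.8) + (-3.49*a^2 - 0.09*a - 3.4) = -1.76*a^2 - 1.53*a - 4.2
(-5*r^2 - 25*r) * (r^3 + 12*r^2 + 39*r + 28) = -5*r^5 - 85*r^4 - 495*r^3 - 1115*r^2 - 700*r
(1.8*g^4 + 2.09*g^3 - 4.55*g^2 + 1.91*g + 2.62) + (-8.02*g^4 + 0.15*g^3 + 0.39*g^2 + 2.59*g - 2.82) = -6.22*g^4 + 2.24*g^3 - 4.16*g^2 + 4.5*g - 0.2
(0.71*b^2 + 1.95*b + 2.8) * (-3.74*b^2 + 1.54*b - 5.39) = -2.6554*b^4 - 6.1996*b^3 - 11.2959*b^2 - 6.1985*b - 15.092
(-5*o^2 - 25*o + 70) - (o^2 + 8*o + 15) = -6*o^2 - 33*o + 55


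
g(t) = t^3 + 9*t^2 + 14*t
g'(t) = 3*t^2 + 18*t + 14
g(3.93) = 254.72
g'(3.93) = 131.07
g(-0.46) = -4.63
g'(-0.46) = 6.35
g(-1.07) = -5.90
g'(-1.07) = -1.83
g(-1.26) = -5.35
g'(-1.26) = -3.92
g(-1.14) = -5.75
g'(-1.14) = -2.62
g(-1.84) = -1.52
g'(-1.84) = -8.96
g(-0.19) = -2.34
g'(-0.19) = 10.69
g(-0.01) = -0.14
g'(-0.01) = 13.82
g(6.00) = 624.00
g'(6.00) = 230.00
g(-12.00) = -600.00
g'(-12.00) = 230.00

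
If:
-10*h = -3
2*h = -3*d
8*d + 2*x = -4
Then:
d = -1/5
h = 3/10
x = -6/5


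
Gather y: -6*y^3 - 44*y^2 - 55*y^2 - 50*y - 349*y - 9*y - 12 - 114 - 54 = -6*y^3 - 99*y^2 - 408*y - 180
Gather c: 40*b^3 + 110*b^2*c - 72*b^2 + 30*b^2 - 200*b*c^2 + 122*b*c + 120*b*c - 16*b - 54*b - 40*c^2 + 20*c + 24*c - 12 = 40*b^3 - 42*b^2 - 70*b + c^2*(-200*b - 40) + c*(110*b^2 + 242*b + 44) - 12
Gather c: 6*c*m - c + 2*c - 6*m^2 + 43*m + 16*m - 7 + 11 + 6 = c*(6*m + 1) - 6*m^2 + 59*m + 10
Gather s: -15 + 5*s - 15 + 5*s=10*s - 30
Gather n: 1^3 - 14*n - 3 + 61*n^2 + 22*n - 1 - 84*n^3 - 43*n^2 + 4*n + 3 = -84*n^3 + 18*n^2 + 12*n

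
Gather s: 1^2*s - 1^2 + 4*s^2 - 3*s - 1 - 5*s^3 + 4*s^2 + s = -5*s^3 + 8*s^2 - s - 2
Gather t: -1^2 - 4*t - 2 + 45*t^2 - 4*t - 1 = 45*t^2 - 8*t - 4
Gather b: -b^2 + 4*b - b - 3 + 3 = -b^2 + 3*b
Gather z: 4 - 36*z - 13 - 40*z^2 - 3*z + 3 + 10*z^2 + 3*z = -30*z^2 - 36*z - 6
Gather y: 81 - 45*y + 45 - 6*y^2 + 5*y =-6*y^2 - 40*y + 126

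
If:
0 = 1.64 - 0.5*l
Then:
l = 3.28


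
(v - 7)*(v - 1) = v^2 - 8*v + 7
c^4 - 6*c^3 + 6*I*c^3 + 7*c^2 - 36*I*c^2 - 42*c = c*(c - 6)*(c - I)*(c + 7*I)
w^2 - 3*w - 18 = (w - 6)*(w + 3)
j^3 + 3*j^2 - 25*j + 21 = (j - 3)*(j - 1)*(j + 7)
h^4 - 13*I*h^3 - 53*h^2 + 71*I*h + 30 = (h - 6*I)*(h - 5*I)*(h - I)^2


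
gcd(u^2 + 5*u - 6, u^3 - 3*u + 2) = u - 1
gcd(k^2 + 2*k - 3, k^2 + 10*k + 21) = k + 3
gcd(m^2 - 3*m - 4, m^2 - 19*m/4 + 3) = m - 4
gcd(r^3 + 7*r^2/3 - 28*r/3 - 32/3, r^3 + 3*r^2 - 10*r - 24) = r + 4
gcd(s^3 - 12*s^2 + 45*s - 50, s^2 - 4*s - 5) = s - 5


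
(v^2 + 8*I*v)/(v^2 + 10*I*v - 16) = v/(v + 2*I)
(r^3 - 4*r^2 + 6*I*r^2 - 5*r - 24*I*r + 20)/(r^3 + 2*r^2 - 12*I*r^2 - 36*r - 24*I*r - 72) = (r^3 + r^2*(-4 + 6*I) + r*(-5 - 24*I) + 20)/(r^3 + r^2*(2 - 12*I) + r*(-36 - 24*I) - 72)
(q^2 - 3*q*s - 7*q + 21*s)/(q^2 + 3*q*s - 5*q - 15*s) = (q^2 - 3*q*s - 7*q + 21*s)/(q^2 + 3*q*s - 5*q - 15*s)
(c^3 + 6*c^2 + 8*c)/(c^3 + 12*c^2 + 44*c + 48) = c/(c + 6)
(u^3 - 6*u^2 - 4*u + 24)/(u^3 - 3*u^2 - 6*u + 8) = (u^2 - 8*u + 12)/(u^2 - 5*u + 4)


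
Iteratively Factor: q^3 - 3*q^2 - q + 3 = (q + 1)*(q^2 - 4*q + 3) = (q - 1)*(q + 1)*(q - 3)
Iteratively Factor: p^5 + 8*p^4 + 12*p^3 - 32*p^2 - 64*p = (p + 4)*(p^4 + 4*p^3 - 4*p^2 - 16*p) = (p - 2)*(p + 4)*(p^3 + 6*p^2 + 8*p) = (p - 2)*(p + 4)^2*(p^2 + 2*p) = p*(p - 2)*(p + 4)^2*(p + 2)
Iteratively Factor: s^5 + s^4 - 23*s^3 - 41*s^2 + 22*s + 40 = (s + 4)*(s^4 - 3*s^3 - 11*s^2 + 3*s + 10) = (s + 2)*(s + 4)*(s^3 - 5*s^2 - s + 5) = (s - 1)*(s + 2)*(s + 4)*(s^2 - 4*s - 5) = (s - 5)*(s - 1)*(s + 2)*(s + 4)*(s + 1)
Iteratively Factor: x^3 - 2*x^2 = (x)*(x^2 - 2*x) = x^2*(x - 2)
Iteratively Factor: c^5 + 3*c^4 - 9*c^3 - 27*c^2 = (c + 3)*(c^4 - 9*c^2) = c*(c + 3)*(c^3 - 9*c) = c*(c + 3)^2*(c^2 - 3*c) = c^2*(c + 3)^2*(c - 3)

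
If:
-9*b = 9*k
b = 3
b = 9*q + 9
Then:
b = 3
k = -3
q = -2/3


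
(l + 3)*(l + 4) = l^2 + 7*l + 12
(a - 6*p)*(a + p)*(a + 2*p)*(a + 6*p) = a^4 + 3*a^3*p - 34*a^2*p^2 - 108*a*p^3 - 72*p^4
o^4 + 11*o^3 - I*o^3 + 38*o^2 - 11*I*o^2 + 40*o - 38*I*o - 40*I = (o + 2)*(o + 4)*(o + 5)*(o - I)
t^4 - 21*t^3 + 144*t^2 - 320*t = t*(t - 8)^2*(t - 5)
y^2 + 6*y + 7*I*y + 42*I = (y + 6)*(y + 7*I)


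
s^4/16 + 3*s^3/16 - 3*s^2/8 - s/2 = s*(s/4 + 1/4)*(s/4 + 1)*(s - 2)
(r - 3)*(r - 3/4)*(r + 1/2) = r^3 - 13*r^2/4 + 3*r/8 + 9/8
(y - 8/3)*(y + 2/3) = y^2 - 2*y - 16/9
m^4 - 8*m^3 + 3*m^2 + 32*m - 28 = (m - 7)*(m - 2)*(m - 1)*(m + 2)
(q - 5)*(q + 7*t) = q^2 + 7*q*t - 5*q - 35*t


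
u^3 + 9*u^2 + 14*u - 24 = (u - 1)*(u + 4)*(u + 6)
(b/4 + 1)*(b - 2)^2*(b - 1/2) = b^4/4 - b^3/8 - 3*b^2 + 11*b/2 - 2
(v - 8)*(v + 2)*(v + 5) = v^3 - v^2 - 46*v - 80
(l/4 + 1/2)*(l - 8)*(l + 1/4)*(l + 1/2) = l^4/4 - 21*l^3/16 - 163*l^2/32 - 51*l/16 - 1/2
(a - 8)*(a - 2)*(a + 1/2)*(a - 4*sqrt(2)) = a^4 - 19*a^3/2 - 4*sqrt(2)*a^3 + 11*a^2 + 38*sqrt(2)*a^2 - 44*sqrt(2)*a + 8*a - 32*sqrt(2)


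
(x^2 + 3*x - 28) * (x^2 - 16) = x^4 + 3*x^3 - 44*x^2 - 48*x + 448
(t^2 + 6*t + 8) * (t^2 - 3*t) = t^4 + 3*t^3 - 10*t^2 - 24*t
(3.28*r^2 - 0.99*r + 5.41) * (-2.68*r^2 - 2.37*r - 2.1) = -8.7904*r^4 - 5.1204*r^3 - 19.0405*r^2 - 10.7427*r - 11.361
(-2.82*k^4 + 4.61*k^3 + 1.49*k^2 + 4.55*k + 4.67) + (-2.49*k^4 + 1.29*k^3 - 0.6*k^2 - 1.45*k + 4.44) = -5.31*k^4 + 5.9*k^3 + 0.89*k^2 + 3.1*k + 9.11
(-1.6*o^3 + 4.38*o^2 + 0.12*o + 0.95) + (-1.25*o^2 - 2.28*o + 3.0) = -1.6*o^3 + 3.13*o^2 - 2.16*o + 3.95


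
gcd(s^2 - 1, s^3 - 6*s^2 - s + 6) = s^2 - 1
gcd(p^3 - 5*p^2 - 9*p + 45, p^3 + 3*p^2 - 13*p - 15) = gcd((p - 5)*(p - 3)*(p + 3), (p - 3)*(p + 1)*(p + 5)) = p - 3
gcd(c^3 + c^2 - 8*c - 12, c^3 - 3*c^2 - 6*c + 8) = c + 2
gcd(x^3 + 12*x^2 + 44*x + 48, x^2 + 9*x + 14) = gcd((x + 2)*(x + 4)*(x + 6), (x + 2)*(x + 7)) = x + 2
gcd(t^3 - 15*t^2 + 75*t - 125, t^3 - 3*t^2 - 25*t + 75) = t - 5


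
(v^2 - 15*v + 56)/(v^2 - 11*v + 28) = (v - 8)/(v - 4)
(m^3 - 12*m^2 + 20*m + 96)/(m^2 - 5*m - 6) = (m^2 - 6*m - 16)/(m + 1)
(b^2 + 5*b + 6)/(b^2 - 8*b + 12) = (b^2 + 5*b + 6)/(b^2 - 8*b + 12)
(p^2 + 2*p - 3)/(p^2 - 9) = (p - 1)/(p - 3)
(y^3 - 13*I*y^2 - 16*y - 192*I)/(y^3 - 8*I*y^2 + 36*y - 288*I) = (y^2 - 5*I*y + 24)/(y^2 + 36)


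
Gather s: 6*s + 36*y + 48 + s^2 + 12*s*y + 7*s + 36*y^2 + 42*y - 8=s^2 + s*(12*y + 13) + 36*y^2 + 78*y + 40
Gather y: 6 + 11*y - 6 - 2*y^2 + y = -2*y^2 + 12*y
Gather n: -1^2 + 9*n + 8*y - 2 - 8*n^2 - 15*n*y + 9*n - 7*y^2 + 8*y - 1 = -8*n^2 + n*(18 - 15*y) - 7*y^2 + 16*y - 4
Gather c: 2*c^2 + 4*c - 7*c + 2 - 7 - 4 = 2*c^2 - 3*c - 9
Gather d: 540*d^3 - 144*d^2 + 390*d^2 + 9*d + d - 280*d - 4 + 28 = 540*d^3 + 246*d^2 - 270*d + 24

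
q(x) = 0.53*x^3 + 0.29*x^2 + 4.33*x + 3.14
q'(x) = 1.59*x^2 + 0.58*x + 4.33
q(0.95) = 7.97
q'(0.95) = 6.32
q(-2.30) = -11.73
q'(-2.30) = 11.41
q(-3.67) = -35.04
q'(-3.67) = 23.62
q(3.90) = 55.88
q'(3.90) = 30.78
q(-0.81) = -0.46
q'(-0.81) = 4.90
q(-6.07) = -130.99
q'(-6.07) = 59.39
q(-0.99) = -1.38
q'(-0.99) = 5.31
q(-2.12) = -9.79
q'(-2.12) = 10.25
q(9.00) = 451.97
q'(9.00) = 138.34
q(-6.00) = -126.88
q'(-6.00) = 58.09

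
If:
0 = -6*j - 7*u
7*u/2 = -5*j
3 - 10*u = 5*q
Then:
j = 0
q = 3/5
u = 0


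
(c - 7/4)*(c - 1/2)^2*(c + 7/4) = c^4 - c^3 - 45*c^2/16 + 49*c/16 - 49/64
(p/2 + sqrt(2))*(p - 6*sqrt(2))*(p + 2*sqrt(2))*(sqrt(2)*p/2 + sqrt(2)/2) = sqrt(2)*p^4/4 - p^3 + sqrt(2)*p^3/4 - 10*sqrt(2)*p^2 - p^2 - 24*p - 10*sqrt(2)*p - 24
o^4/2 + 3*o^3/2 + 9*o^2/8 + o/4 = o*(o/2 + 1)*(o + 1/2)^2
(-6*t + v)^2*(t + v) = 36*t^3 + 24*t^2*v - 11*t*v^2 + v^3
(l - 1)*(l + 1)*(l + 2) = l^3 + 2*l^2 - l - 2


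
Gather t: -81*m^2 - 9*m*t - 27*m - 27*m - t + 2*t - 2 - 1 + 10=-81*m^2 - 54*m + t*(1 - 9*m) + 7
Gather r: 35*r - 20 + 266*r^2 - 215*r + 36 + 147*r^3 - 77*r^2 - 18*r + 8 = 147*r^3 + 189*r^2 - 198*r + 24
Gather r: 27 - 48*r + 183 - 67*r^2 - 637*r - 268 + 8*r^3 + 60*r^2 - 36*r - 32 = 8*r^3 - 7*r^2 - 721*r - 90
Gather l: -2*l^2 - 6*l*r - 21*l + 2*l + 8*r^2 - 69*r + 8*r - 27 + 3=-2*l^2 + l*(-6*r - 19) + 8*r^2 - 61*r - 24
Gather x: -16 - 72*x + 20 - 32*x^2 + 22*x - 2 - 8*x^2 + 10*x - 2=-40*x^2 - 40*x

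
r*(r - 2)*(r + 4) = r^3 + 2*r^2 - 8*r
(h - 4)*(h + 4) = h^2 - 16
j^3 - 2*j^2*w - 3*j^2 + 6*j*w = j*(j - 3)*(j - 2*w)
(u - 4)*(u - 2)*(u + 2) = u^3 - 4*u^2 - 4*u + 16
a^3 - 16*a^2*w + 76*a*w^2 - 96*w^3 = (a - 8*w)*(a - 6*w)*(a - 2*w)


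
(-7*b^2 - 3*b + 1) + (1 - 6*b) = -7*b^2 - 9*b + 2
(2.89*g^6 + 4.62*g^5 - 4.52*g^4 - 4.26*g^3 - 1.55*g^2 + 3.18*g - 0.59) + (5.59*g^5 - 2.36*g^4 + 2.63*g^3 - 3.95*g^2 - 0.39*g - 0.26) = 2.89*g^6 + 10.21*g^5 - 6.88*g^4 - 1.63*g^3 - 5.5*g^2 + 2.79*g - 0.85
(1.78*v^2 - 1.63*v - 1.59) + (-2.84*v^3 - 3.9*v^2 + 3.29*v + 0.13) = -2.84*v^3 - 2.12*v^2 + 1.66*v - 1.46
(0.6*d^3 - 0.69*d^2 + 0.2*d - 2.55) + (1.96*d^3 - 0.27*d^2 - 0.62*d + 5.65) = 2.56*d^3 - 0.96*d^2 - 0.42*d + 3.1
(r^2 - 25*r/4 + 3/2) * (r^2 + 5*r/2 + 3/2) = r^4 - 15*r^3/4 - 101*r^2/8 - 45*r/8 + 9/4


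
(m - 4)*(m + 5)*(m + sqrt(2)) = m^3 + m^2 + sqrt(2)*m^2 - 20*m + sqrt(2)*m - 20*sqrt(2)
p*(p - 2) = p^2 - 2*p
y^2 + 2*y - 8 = (y - 2)*(y + 4)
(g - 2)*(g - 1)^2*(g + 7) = g^4 + 3*g^3 - 23*g^2 + 33*g - 14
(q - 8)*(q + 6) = q^2 - 2*q - 48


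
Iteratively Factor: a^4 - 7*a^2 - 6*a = (a)*(a^3 - 7*a - 6) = a*(a + 1)*(a^2 - a - 6) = a*(a + 1)*(a + 2)*(a - 3)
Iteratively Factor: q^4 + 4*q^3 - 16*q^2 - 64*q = (q + 4)*(q^3 - 16*q) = q*(q + 4)*(q^2 - 16) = q*(q + 4)^2*(q - 4)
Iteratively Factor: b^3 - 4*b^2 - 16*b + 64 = (b + 4)*(b^2 - 8*b + 16) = (b - 4)*(b + 4)*(b - 4)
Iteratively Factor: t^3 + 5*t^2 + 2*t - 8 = (t + 4)*(t^2 + t - 2) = (t + 2)*(t + 4)*(t - 1)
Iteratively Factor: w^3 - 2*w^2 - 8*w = (w + 2)*(w^2 - 4*w) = w*(w + 2)*(w - 4)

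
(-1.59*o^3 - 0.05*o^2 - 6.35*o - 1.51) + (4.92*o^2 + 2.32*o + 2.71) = -1.59*o^3 + 4.87*o^2 - 4.03*o + 1.2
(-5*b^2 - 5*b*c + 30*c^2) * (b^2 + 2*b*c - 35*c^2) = -5*b^4 - 15*b^3*c + 195*b^2*c^2 + 235*b*c^3 - 1050*c^4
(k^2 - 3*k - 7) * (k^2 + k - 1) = k^4 - 2*k^3 - 11*k^2 - 4*k + 7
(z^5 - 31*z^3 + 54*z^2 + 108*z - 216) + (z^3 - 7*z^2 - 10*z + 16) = z^5 - 30*z^3 + 47*z^2 + 98*z - 200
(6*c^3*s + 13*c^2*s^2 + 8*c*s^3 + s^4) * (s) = 6*c^3*s^2 + 13*c^2*s^3 + 8*c*s^4 + s^5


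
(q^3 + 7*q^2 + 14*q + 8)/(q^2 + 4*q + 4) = (q^2 + 5*q + 4)/(q + 2)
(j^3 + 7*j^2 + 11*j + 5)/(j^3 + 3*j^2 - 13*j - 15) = (j + 1)/(j - 3)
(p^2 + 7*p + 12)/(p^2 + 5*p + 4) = (p + 3)/(p + 1)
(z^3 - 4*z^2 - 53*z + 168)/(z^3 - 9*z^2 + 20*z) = (z^3 - 4*z^2 - 53*z + 168)/(z*(z^2 - 9*z + 20))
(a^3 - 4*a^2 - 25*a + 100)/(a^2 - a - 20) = (a^2 + a - 20)/(a + 4)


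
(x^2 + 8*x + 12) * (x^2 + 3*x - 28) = x^4 + 11*x^3 + 8*x^2 - 188*x - 336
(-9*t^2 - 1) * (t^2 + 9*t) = -9*t^4 - 81*t^3 - t^2 - 9*t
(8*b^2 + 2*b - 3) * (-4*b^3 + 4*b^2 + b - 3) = -32*b^5 + 24*b^4 + 28*b^3 - 34*b^2 - 9*b + 9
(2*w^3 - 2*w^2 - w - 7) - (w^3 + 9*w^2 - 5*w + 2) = w^3 - 11*w^2 + 4*w - 9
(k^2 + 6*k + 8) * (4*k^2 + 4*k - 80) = 4*k^4 + 28*k^3 - 24*k^2 - 448*k - 640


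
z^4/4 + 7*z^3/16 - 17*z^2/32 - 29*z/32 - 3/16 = (z/4 + 1/2)*(z - 3/2)*(z + 1/4)*(z + 1)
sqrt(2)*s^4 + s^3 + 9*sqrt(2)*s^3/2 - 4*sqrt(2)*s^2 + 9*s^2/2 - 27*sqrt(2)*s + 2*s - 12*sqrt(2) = (s + 4)*(s - 3*sqrt(2)/2)*(s + 2*sqrt(2))*(sqrt(2)*s + sqrt(2)/2)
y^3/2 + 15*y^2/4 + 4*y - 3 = (y/2 + 1)*(y - 1/2)*(y + 6)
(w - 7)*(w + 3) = w^2 - 4*w - 21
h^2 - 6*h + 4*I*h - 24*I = (h - 6)*(h + 4*I)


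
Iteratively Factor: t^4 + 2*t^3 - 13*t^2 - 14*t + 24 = (t + 2)*(t^3 - 13*t + 12) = (t + 2)*(t + 4)*(t^2 - 4*t + 3) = (t - 1)*(t + 2)*(t + 4)*(t - 3)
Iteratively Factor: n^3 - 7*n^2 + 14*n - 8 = (n - 1)*(n^2 - 6*n + 8) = (n - 2)*(n - 1)*(n - 4)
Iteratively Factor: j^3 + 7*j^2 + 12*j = (j + 4)*(j^2 + 3*j) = (j + 3)*(j + 4)*(j)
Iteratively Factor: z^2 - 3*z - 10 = (z + 2)*(z - 5)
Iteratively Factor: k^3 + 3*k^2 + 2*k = (k)*(k^2 + 3*k + 2) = k*(k + 2)*(k + 1)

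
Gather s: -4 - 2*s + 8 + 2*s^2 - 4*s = 2*s^2 - 6*s + 4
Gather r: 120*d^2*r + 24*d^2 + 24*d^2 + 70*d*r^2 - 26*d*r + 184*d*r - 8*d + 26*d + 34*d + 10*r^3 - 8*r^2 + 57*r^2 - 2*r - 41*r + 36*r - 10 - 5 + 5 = 48*d^2 + 52*d + 10*r^3 + r^2*(70*d + 49) + r*(120*d^2 + 158*d - 7) - 10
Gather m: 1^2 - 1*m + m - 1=0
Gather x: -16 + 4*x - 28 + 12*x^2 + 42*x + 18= 12*x^2 + 46*x - 26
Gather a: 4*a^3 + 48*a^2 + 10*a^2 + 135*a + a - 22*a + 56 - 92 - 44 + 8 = 4*a^3 + 58*a^2 + 114*a - 72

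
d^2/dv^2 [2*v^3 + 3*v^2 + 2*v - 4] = 12*v + 6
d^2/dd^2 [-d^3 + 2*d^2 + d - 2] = 4 - 6*d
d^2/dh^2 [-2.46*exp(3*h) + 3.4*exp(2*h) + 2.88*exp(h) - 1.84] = (-22.14*exp(2*h) + 13.6*exp(h) + 2.88)*exp(h)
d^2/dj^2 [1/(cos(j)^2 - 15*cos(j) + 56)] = (-4*sin(j)^4 + 3*sin(j)^2 - 3585*cos(j)/4 + 45*cos(3*j)/4 + 339)/((cos(j) - 8)^3*(cos(j) - 7)^3)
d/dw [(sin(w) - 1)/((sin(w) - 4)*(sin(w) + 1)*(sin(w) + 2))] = 2*(-sin(w)^3 + 2*sin(w)^2 - sin(w) - 9)*cos(w)/((sin(w) - 4)^2*(sin(w) + 1)^2*(sin(w) + 2)^2)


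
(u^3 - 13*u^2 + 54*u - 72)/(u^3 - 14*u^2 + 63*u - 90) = (u - 4)/(u - 5)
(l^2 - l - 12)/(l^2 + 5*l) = (l^2 - l - 12)/(l*(l + 5))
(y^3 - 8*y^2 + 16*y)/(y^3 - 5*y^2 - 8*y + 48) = y/(y + 3)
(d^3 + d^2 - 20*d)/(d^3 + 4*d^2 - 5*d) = (d - 4)/(d - 1)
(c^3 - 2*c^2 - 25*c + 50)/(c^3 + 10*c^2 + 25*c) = (c^2 - 7*c + 10)/(c*(c + 5))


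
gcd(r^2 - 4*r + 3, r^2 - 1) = r - 1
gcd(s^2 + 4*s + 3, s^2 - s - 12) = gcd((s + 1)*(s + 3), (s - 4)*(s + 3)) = s + 3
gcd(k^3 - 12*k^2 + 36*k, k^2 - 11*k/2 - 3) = k - 6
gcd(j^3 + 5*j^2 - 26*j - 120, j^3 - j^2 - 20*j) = j^2 - j - 20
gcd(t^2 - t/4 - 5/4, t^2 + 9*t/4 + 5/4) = t + 1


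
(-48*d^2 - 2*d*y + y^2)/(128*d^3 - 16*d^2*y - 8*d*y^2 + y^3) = (6*d + y)/(-16*d^2 + y^2)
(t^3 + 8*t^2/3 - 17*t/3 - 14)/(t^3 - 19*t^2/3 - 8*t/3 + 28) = (t + 3)/(t - 6)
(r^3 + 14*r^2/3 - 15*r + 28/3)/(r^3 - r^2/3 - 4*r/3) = (r^2 + 6*r - 7)/(r*(r + 1))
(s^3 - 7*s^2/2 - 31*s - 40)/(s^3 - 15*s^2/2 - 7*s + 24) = (2*s + 5)/(2*s - 3)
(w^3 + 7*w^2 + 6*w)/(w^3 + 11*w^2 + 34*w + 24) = w/(w + 4)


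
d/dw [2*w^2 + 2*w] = 4*w + 2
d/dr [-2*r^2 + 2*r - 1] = 2 - 4*r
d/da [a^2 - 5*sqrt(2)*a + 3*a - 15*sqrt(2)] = 2*a - 5*sqrt(2) + 3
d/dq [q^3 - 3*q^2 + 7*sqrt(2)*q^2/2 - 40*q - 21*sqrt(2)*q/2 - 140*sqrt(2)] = 3*q^2 - 6*q + 7*sqrt(2)*q - 40 - 21*sqrt(2)/2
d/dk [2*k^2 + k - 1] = 4*k + 1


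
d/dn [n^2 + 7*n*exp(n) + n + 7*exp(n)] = 7*n*exp(n) + 2*n + 14*exp(n) + 1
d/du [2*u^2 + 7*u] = 4*u + 7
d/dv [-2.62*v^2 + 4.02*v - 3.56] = 4.02 - 5.24*v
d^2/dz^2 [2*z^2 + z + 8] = 4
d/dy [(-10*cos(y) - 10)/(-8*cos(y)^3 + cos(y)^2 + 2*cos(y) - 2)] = 10*(16*cos(y)^3 + 23*cos(y)^2 - 2*cos(y) - 4)*sin(y)/(sin(y)^2 + 4*cos(y) + 2*cos(3*y) + 1)^2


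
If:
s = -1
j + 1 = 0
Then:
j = -1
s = -1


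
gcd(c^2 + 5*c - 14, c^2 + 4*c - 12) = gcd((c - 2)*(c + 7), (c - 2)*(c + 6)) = c - 2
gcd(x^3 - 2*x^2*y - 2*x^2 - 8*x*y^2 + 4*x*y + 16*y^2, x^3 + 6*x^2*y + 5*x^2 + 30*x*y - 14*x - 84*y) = x - 2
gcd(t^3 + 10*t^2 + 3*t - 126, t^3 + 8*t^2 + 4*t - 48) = t + 6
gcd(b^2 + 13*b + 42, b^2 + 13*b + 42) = b^2 + 13*b + 42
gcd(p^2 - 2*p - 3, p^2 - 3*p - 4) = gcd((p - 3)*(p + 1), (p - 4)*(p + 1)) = p + 1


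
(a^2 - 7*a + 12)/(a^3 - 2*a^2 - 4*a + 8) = (a^2 - 7*a + 12)/(a^3 - 2*a^2 - 4*a + 8)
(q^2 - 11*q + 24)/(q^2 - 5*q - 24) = (q - 3)/(q + 3)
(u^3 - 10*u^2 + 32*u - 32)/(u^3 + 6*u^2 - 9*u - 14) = (u^2 - 8*u + 16)/(u^2 + 8*u + 7)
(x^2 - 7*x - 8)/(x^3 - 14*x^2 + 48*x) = (x + 1)/(x*(x - 6))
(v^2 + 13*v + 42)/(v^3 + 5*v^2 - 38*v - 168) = (v + 6)/(v^2 - 2*v - 24)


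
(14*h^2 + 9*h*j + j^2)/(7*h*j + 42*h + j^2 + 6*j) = (2*h + j)/(j + 6)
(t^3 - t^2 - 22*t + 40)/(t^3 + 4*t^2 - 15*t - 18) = (t^3 - t^2 - 22*t + 40)/(t^3 + 4*t^2 - 15*t - 18)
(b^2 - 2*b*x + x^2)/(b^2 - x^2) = (b - x)/(b + x)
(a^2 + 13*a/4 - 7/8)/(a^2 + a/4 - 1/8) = (2*a + 7)/(2*a + 1)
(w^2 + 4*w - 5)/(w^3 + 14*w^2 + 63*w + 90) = (w - 1)/(w^2 + 9*w + 18)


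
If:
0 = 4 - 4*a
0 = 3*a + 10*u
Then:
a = 1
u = -3/10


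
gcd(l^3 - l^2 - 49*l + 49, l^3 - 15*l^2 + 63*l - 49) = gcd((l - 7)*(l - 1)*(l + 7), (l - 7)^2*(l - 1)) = l^2 - 8*l + 7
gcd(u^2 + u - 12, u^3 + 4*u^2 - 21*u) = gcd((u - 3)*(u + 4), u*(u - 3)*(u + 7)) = u - 3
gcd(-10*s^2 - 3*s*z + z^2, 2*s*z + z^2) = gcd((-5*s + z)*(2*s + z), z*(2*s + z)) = 2*s + z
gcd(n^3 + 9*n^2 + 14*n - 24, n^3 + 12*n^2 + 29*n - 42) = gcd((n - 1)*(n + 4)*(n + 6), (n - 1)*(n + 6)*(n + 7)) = n^2 + 5*n - 6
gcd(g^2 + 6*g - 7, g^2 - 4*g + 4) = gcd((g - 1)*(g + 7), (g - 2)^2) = 1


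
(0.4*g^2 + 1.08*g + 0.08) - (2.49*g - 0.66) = 0.4*g^2 - 1.41*g + 0.74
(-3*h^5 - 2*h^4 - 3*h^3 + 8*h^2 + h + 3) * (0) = 0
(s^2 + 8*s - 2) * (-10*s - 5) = -10*s^3 - 85*s^2 - 20*s + 10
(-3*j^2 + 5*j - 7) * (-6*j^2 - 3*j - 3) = 18*j^4 - 21*j^3 + 36*j^2 + 6*j + 21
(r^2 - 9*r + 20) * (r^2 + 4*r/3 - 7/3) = r^4 - 23*r^3/3 + 17*r^2/3 + 143*r/3 - 140/3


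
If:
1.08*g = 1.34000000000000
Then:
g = 1.24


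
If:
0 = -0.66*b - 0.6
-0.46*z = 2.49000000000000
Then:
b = -0.91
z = -5.41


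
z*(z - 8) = z^2 - 8*z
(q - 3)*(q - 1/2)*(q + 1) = q^3 - 5*q^2/2 - 2*q + 3/2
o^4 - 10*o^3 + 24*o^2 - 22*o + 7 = (o - 7)*(o - 1)^3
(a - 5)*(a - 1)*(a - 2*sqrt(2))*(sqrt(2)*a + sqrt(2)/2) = sqrt(2)*a^4 - 11*sqrt(2)*a^3/2 - 4*a^3 + 2*sqrt(2)*a^2 + 22*a^2 - 8*a + 5*sqrt(2)*a/2 - 10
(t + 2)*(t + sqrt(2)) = t^2 + sqrt(2)*t + 2*t + 2*sqrt(2)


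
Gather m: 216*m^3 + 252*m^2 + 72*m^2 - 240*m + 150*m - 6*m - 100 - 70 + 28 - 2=216*m^3 + 324*m^2 - 96*m - 144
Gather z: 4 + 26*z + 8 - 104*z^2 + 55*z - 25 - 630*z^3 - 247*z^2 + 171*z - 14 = -630*z^3 - 351*z^2 + 252*z - 27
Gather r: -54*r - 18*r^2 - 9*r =-18*r^2 - 63*r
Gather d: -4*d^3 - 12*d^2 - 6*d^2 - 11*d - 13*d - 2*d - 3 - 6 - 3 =-4*d^3 - 18*d^2 - 26*d - 12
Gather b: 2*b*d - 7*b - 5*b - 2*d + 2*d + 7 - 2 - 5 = b*(2*d - 12)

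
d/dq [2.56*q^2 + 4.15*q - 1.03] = 5.12*q + 4.15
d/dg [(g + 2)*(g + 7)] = 2*g + 9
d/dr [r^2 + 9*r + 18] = 2*r + 9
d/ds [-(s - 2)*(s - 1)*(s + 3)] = 7 - 3*s^2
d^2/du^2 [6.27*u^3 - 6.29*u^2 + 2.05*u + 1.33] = 37.62*u - 12.58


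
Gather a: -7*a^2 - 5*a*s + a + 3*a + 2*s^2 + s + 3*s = -7*a^2 + a*(4 - 5*s) + 2*s^2 + 4*s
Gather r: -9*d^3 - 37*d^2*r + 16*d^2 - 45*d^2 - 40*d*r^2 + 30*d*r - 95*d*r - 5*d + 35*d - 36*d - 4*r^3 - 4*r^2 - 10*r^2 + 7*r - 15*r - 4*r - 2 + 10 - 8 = -9*d^3 - 29*d^2 - 6*d - 4*r^3 + r^2*(-40*d - 14) + r*(-37*d^2 - 65*d - 12)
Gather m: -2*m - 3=-2*m - 3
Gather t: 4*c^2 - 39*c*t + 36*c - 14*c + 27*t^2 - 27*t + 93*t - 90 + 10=4*c^2 + 22*c + 27*t^2 + t*(66 - 39*c) - 80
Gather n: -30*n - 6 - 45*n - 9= -75*n - 15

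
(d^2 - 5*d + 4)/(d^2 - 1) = (d - 4)/(d + 1)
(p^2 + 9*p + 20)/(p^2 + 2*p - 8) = (p + 5)/(p - 2)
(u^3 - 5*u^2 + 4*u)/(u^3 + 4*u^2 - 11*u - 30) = u*(u^2 - 5*u + 4)/(u^3 + 4*u^2 - 11*u - 30)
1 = 1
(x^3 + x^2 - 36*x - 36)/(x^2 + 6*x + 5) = (x^2 - 36)/(x + 5)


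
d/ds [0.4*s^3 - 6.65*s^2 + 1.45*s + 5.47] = 1.2*s^2 - 13.3*s + 1.45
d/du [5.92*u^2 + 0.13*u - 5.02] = 11.84*u + 0.13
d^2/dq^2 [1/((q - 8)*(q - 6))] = 2*((q - 8)^2 + (q - 8)*(q - 6) + (q - 6)^2)/((q - 8)^3*(q - 6)^3)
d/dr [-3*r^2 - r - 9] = -6*r - 1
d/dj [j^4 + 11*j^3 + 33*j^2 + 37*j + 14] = 4*j^3 + 33*j^2 + 66*j + 37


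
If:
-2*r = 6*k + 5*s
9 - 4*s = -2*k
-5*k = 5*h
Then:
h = 9/2 - 2*s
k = 2*s - 9/2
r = 27/2 - 17*s/2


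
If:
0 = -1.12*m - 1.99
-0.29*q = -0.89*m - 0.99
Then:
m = -1.78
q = -2.04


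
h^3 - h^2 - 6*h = h*(h - 3)*(h + 2)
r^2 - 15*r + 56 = (r - 8)*(r - 7)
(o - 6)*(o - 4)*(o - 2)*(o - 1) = o^4 - 13*o^3 + 56*o^2 - 92*o + 48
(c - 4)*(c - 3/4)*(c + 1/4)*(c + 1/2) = c^4 - 4*c^3 - 7*c^2/16 + 53*c/32 + 3/8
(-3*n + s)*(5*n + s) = -15*n^2 + 2*n*s + s^2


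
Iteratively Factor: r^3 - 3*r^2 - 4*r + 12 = (r - 2)*(r^2 - r - 6) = (r - 3)*(r - 2)*(r + 2)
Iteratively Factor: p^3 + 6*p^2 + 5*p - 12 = (p - 1)*(p^2 + 7*p + 12) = (p - 1)*(p + 3)*(p + 4)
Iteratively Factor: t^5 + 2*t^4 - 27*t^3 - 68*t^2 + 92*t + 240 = (t - 2)*(t^4 + 4*t^3 - 19*t^2 - 106*t - 120) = (t - 2)*(t + 4)*(t^3 - 19*t - 30) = (t - 2)*(t + 3)*(t + 4)*(t^2 - 3*t - 10) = (t - 2)*(t + 2)*(t + 3)*(t + 4)*(t - 5)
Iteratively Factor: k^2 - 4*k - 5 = (k - 5)*(k + 1)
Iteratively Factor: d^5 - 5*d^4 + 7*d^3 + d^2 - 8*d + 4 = (d - 1)*(d^4 - 4*d^3 + 3*d^2 + 4*d - 4) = (d - 2)*(d - 1)*(d^3 - 2*d^2 - d + 2) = (d - 2)*(d - 1)*(d + 1)*(d^2 - 3*d + 2) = (d - 2)*(d - 1)^2*(d + 1)*(d - 2)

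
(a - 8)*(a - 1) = a^2 - 9*a + 8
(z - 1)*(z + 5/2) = z^2 + 3*z/2 - 5/2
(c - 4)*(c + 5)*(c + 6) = c^3 + 7*c^2 - 14*c - 120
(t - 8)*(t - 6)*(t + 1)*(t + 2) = t^4 - 11*t^3 + 8*t^2 + 116*t + 96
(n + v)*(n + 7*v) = n^2 + 8*n*v + 7*v^2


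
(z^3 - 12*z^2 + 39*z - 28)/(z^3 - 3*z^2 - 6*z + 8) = (z - 7)/(z + 2)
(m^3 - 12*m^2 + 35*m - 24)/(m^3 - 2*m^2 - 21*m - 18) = (-m^3 + 12*m^2 - 35*m + 24)/(-m^3 + 2*m^2 + 21*m + 18)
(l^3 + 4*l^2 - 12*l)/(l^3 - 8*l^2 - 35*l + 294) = l*(l - 2)/(l^2 - 14*l + 49)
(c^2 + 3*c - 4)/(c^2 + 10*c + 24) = (c - 1)/(c + 6)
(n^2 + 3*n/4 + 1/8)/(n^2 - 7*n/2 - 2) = (n + 1/4)/(n - 4)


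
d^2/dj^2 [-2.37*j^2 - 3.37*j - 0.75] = -4.74000000000000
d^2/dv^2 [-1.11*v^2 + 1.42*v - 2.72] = -2.22000000000000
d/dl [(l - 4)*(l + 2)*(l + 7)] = 3*l^2 + 10*l - 22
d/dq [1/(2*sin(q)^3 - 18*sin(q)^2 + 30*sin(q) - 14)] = 3*(5 - sin(q))*cos(q)/(2*(sin(q) - 7)^2*(sin(q) - 1)^3)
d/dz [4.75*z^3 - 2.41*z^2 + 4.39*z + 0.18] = 14.25*z^2 - 4.82*z + 4.39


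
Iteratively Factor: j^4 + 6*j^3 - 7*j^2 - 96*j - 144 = (j + 4)*(j^3 + 2*j^2 - 15*j - 36) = (j - 4)*(j + 4)*(j^2 + 6*j + 9) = (j - 4)*(j + 3)*(j + 4)*(j + 3)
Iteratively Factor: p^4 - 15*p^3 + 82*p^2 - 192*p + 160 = (p - 2)*(p^3 - 13*p^2 + 56*p - 80) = (p - 4)*(p - 2)*(p^2 - 9*p + 20) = (p - 5)*(p - 4)*(p - 2)*(p - 4)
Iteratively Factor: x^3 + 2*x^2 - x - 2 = (x - 1)*(x^2 + 3*x + 2) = (x - 1)*(x + 1)*(x + 2)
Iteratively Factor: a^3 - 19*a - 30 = (a + 2)*(a^2 - 2*a - 15) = (a + 2)*(a + 3)*(a - 5)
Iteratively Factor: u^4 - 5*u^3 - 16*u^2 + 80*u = (u - 4)*(u^3 - u^2 - 20*u) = (u - 4)*(u + 4)*(u^2 - 5*u) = u*(u - 4)*(u + 4)*(u - 5)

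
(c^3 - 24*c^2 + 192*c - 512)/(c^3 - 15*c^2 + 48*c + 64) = (c - 8)/(c + 1)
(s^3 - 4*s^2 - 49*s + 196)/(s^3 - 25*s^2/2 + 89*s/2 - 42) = 2*(s + 7)/(2*s - 3)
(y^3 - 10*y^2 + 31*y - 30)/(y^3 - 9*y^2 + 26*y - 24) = (y - 5)/(y - 4)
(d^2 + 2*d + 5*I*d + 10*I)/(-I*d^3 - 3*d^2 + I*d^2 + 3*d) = (I*d^2 + d*(-5 + 2*I) - 10)/(d*(d^2 - d*(1 + 3*I) + 3*I))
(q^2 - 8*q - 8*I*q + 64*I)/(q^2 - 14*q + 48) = (q - 8*I)/(q - 6)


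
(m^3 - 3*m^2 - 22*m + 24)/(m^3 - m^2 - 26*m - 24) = (m - 1)/(m + 1)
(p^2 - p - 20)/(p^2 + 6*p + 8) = (p - 5)/(p + 2)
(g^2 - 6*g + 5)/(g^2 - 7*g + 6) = (g - 5)/(g - 6)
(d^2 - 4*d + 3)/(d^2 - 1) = (d - 3)/(d + 1)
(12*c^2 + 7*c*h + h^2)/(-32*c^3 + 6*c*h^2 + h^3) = (-3*c - h)/(8*c^2 - 2*c*h - h^2)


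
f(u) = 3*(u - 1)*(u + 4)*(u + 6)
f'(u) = 3*(u - 1)*(u + 4) + 3*(u - 1)*(u + 6) + 3*(u + 4)*(u + 6)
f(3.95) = 700.06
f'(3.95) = 395.72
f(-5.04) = 18.09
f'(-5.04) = -1.55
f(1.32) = 37.38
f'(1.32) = 128.96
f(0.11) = -67.05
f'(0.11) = 48.05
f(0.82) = -17.75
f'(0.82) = 92.33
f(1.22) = 24.87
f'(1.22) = 121.28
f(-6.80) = -52.42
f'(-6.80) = 90.96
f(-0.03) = -73.24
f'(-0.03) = 40.39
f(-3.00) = -36.00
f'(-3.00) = -39.00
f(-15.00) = -4752.00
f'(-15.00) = 1257.00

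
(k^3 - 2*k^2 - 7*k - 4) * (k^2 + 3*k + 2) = k^5 + k^4 - 11*k^3 - 29*k^2 - 26*k - 8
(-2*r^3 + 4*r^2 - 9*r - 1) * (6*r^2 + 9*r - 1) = -12*r^5 + 6*r^4 - 16*r^3 - 91*r^2 + 1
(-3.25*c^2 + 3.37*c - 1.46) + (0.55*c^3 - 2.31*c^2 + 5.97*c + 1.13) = 0.55*c^3 - 5.56*c^2 + 9.34*c - 0.33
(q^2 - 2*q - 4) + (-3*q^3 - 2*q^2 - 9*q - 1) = -3*q^3 - q^2 - 11*q - 5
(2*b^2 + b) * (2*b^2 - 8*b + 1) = 4*b^4 - 14*b^3 - 6*b^2 + b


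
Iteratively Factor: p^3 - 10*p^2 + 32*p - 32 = (p - 4)*(p^2 - 6*p + 8) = (p - 4)*(p - 2)*(p - 4)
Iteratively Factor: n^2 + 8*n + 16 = (n + 4)*(n + 4)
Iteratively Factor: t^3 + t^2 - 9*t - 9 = (t + 1)*(t^2 - 9) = (t + 1)*(t + 3)*(t - 3)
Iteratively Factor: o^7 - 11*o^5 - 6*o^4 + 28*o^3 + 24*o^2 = (o + 2)*(o^6 - 2*o^5 - 7*o^4 + 8*o^3 + 12*o^2) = o*(o + 2)*(o^5 - 2*o^4 - 7*o^3 + 8*o^2 + 12*o) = o*(o - 3)*(o + 2)*(o^4 + o^3 - 4*o^2 - 4*o) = o*(o - 3)*(o - 2)*(o + 2)*(o^3 + 3*o^2 + 2*o) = o*(o - 3)*(o - 2)*(o + 2)^2*(o^2 + o) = o*(o - 3)*(o - 2)*(o + 1)*(o + 2)^2*(o)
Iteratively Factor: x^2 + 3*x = (x + 3)*(x)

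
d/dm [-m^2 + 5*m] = 5 - 2*m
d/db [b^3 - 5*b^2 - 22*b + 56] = 3*b^2 - 10*b - 22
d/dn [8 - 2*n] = -2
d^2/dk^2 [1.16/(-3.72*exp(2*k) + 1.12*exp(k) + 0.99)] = (1.16*(7.44*exp(k) - 1.12)*(14.88*exp(k) - 2.24)*exp(k) + (17.2608*exp(k) - 1.2992)*(-3.72*exp(2*k) + 1.12*exp(k) + 0.99))*exp(k)/(-3.72*exp(2*k) + 1.12*exp(k) + 0.99)^3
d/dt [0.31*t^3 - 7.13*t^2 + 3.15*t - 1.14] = 0.93*t^2 - 14.26*t + 3.15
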